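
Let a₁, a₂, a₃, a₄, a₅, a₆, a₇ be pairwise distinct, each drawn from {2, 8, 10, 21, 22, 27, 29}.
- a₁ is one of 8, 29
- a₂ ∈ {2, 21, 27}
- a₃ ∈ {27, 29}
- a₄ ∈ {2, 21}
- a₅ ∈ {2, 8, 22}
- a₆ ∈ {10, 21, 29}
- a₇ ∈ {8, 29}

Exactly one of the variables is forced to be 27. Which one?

The 7 variables together cover exactly {2, 8, 10, 21, 22, 27, 29} — 7 values for 7 variables — and 10 appears only in a₆'s list, so a₆ = 10.
The 6 still-open variables draw from only 6 values {2, 8, 21, 22, 27, 29}, so each is used; only a₅ can be 22, hence a₅ = 22.
a₁ and a₇ share exactly the 2 values {8, 29}; by pigeonhole those values go to them, so strike 8, 29 from a₃.
So 27 goes to a₃.

a₃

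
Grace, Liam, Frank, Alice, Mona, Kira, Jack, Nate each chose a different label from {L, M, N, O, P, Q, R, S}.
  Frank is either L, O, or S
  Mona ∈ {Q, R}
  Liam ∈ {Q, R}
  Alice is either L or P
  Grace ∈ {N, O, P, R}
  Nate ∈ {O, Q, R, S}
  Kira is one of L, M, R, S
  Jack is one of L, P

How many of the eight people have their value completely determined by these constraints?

2

The 8 variables together cover exactly {L, M, N, O, P, Q, R, S} — 8 values for 8 variables — and M appears only in Kira's list, so Kira = M.
The 7 still-open variables together cover exactly {L, N, O, P, Q, R, S} — 7 values for 7 variables — and N appears only in Grace's list, so Grace = N.
Liam and Mona between them cover only {Q, R} — a naked pair. Remove those values from Nate.
Alice and Jack between them cover only {L, P} — a naked pair. Remove those values from Frank.
Determined: Grace=N, Kira=M. The other people each still have more than one consistent value. That makes 2.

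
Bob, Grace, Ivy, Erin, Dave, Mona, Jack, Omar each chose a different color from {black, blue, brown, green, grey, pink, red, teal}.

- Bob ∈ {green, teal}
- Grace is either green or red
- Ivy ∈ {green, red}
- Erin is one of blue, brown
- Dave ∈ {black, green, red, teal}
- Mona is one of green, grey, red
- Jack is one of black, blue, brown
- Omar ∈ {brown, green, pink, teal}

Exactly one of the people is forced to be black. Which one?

The 8 variables together cover exactly {black, blue, brown, green, grey, pink, red, teal} — 8 values for 8 variables — and grey appears only in Mona's list, so Mona = grey.
Among the 7 still-open variables, pink fits only Omar (and all 7 values in {black, blue, brown, green, pink, red, teal} must be used), so Omar = pink.
The 2 variables Grace and Ivy are confined to {green, red}, which locks those values in; drop them from Bob, Dave.
Bob has just one choice, so Bob = teal. So Dave can't be teal.
So black goes to Dave.

Dave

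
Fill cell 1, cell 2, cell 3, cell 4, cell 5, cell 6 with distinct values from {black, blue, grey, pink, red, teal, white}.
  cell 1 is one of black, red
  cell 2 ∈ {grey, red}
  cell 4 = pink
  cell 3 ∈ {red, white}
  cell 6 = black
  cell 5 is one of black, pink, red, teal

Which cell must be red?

cell 4's domain is down to {pink}, so cell 4 = pink. So cell 5 can't be pink.
That leaves cell 6 = black. So cell 1, cell 5 can't be black.
So red goes to cell 1.

cell 1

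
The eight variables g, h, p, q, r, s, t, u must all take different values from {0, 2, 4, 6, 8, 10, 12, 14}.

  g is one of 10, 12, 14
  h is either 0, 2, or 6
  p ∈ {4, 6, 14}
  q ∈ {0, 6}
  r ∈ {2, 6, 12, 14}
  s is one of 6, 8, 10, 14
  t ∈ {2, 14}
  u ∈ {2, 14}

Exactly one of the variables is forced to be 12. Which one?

r

The 8 variables together cover exactly {0, 2, 4, 6, 8, 10, 12, 14} — 8 values for 8 variables — and 4 appears only in p's list, so p = 4.
The 7 still-open variables together cover exactly {0, 2, 6, 8, 10, 12, 14} — 7 values for 7 variables — and 8 appears only in s's list, so s = 8.
The 6 still-open variables draw from only 6 values {0, 2, 6, 10, 12, 14}, so each is used; only g can be 10, hence g = 10.
The 5 still-open variables together cover exactly {0, 2, 6, 12, 14} — 5 values for 5 variables — and 12 appears only in r's list, so r = 12.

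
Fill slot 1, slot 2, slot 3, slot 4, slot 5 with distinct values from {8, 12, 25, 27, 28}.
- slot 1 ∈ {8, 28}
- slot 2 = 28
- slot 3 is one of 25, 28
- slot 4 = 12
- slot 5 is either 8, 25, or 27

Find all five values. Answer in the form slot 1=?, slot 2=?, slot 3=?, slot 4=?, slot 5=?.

slot 2's domain is down to {28}, so slot 2 = 28. Eliminate 28 elsewhere: slot 1, slot 3.
slot 3 must be 25 (only option left). Eliminate 25 elsewhere: slot 5.
That leaves slot 4 = 12.
That leaves slot 1 = 8. Remove 8 from slot 5.
slot 5's domain is down to {27}, so slot 5 = 27.

slot 1=8, slot 2=28, slot 3=25, slot 4=12, slot 5=27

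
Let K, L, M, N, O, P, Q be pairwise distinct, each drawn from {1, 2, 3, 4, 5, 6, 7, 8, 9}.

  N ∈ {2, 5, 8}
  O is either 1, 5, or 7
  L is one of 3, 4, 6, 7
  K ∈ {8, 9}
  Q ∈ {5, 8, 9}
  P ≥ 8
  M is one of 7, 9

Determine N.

K and P between them cover only {8, 9} — a naked pair. Remove those values from M, N, Q.
That leaves M = 7. So L, O can't be 7.
Q has just one choice, so Q = 5. Remove 5 from N, O.
So N = 2.

2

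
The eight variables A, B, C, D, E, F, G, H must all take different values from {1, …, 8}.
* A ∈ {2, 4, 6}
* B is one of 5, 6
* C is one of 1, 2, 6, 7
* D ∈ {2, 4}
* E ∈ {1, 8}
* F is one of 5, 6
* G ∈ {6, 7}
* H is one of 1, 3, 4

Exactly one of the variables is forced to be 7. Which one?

The 8 variables draw from only 8 values {1, 2, 3, 4, 5, 6, 7, 8}, so each is used; only H can be 3, hence H = 3.
The 7 still-open variables draw from only 7 values {1, 2, 4, 5, 6, 7, 8}, so each is used; only E can be 8, hence E = 8.
Among the 6 still-open variables, 1 fits only C (and all 6 values in {1, 2, 4, 5, 6, 7} must be used), so C = 1.
The 5 still-open variables draw from only 5 values {2, 4, 5, 6, 7}, so each is used; only G can be 7, hence G = 7.

G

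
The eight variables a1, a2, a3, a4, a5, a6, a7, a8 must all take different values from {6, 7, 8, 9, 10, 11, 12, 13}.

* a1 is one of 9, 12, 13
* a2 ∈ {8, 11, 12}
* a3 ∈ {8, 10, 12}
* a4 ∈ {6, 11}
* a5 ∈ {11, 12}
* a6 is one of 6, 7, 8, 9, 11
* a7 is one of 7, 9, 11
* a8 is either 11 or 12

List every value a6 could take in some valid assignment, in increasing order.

7, 9

Among the 8 variables, 10 fits only a3 (and all 8 values in {6, 7, 8, 9, 10, 11, 12, 13} must be used), so a3 = 10.
The 7 still-open variables together cover exactly {6, 7, 8, 9, 11, 12, 13} — 7 values for 7 variables — and 13 appears only in a1's list, so a1 = 13.
a5 and a8 share exactly the 2 values {11, 12}; by pigeonhole those values go to them, so strike 11, 12 from a2, a4, a6, a7.
That leaves a2 = 8. Strike 8 from a6.
a4 must be 6 (only option left). Strike 6 from a6.
No further eliminations apply; a6 can still be any of 7, 9.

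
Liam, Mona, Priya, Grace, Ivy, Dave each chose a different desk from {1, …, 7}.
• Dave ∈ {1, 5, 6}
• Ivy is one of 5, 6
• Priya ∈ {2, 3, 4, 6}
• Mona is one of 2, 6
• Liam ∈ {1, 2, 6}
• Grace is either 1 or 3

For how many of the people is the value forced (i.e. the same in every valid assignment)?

Among the 6 variables, 4 fits only Priya (and all 6 values in {1, 2, 3, 4, 5, 6} must be used), so Priya = 4.
Among the 5 still-open variables, 3 fits only Grace (and all 5 values in {1, 2, 3, 5, 6} must be used), so Grace = 3.
Determined: Priya=4, Grace=3. The other people each still have more than one consistent value. That makes 2.

2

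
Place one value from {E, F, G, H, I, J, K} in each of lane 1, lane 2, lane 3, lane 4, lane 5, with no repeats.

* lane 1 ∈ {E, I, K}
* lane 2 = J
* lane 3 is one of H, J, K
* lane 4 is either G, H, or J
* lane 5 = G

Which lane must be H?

lane 2's domain is down to {J}, so lane 2 = J. Eliminate J elsewhere: lane 3, lane 4.
That leaves lane 5 = G. Eliminate G elsewhere: lane 4.
So H goes to lane 4.

lane 4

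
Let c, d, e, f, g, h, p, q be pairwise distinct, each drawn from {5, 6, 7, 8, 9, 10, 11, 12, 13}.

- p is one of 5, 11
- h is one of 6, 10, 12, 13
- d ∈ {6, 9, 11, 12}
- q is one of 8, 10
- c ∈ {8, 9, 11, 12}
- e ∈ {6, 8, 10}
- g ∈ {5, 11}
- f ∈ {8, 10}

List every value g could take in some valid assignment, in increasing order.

5, 11

The 8 variables draw from only 8 values {5, 6, 8, 9, 10, 11, 12, 13}, so each is used; only h can be 13, hence h = 13.
f and q between them cover only {8, 10} — a naked pair. Remove those values from c, e.
e has just one choice, so e = 6. Eliminate 6 elsewhere: d.
The 2 variables g and p are confined to {5, 11}, which locks those values in; drop them from c, d.
No further eliminations apply; g can still be any of 5, 11.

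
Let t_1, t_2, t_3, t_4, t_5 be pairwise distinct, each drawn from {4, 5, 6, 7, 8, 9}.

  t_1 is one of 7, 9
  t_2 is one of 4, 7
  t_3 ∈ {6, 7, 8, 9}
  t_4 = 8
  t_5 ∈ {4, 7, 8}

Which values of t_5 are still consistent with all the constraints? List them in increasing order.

t_4 must be 8 (only option left). Eliminate 8 elsewhere: t_3, t_5.
The 4 still-open variables draw from only 4 values {4, 6, 7, 9}, so each is used; only t_3 can be 6, hence t_3 = 6.
Among the 3 still-open variables, 9 fits only t_1 (and all 3 values in {4, 7, 9} must be used), so t_1 = 9.
No further eliminations apply; t_5 can still be any of 4, 7.

4, 7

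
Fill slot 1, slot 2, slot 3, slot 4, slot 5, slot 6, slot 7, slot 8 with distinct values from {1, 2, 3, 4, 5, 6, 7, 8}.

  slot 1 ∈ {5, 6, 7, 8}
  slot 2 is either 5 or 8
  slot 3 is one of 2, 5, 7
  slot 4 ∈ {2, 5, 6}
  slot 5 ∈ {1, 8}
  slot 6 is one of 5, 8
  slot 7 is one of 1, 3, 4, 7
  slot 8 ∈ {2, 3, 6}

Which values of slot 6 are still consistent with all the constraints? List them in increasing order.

5, 8

The 8 variables together cover exactly {1, 2, 3, 4, 5, 6, 7, 8} — 8 values for 8 variables — and 4 appears only in slot 7's list, so slot 7 = 4.
The 7 still-open variables together cover exactly {1, 2, 3, 5, 6, 7, 8} — 7 values for 7 variables — and 1 appears only in slot 5's list, so slot 5 = 1.
The 6 still-open variables together cover exactly {2, 3, 5, 6, 7, 8} — 6 values for 6 variables — and 3 appears only in slot 8's list, so slot 8 = 3.
slot 2 and slot 6 between them cover only {5, 8} — a naked pair. Remove those values from slot 1, slot 3, slot 4.
No further eliminations apply; slot 6 can still be any of 5, 8.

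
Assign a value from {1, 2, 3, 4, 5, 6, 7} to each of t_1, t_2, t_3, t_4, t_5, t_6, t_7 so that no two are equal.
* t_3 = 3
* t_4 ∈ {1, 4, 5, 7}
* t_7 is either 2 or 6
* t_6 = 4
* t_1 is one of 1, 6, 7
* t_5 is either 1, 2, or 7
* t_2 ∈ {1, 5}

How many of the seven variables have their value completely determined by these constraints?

2

t_3 must be 3 (only option left).
That leaves t_6 = 4. Eliminate 4 elsewhere: t_4.
Determined: t_3=3, t_6=4. The other variables each still have more than one consistent value. That makes 2.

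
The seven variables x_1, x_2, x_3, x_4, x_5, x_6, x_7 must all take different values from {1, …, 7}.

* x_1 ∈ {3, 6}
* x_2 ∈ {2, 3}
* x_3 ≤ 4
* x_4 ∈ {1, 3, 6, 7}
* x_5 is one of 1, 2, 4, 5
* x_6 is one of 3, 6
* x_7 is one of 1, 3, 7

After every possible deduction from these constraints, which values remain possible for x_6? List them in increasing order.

3, 6

Among the 7 variables, 5 fits only x_5 (and all 7 values in {1, 2, 3, 4, 5, 6, 7} must be used), so x_5 = 5.
The 6 still-open variables draw from only 6 values {1, 2, 3, 4, 6, 7}, so each is used; only x_3 can be 4, hence x_3 = 4.
Among the 5 still-open variables, 2 fits only x_2 (and all 5 values in {1, 2, 3, 6, 7} must be used), so x_2 = 2.
The 2 variables x_1 and x_6 are confined to {3, 6}, which locks those values in; drop them from x_4, x_7.
No further eliminations apply; x_6 can still be any of 3, 6.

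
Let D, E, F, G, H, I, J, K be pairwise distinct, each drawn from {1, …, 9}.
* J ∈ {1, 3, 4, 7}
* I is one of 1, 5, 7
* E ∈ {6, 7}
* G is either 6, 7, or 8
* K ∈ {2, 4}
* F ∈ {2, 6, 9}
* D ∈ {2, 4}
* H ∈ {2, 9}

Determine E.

D and K between them cover only {2, 4} — a naked pair. Remove those values from F, H, J.
That leaves H = 9. Eliminate 9 elsewhere: F.
F has just one choice, so F = 6. So E, G can't be 6.
So E = 7.

7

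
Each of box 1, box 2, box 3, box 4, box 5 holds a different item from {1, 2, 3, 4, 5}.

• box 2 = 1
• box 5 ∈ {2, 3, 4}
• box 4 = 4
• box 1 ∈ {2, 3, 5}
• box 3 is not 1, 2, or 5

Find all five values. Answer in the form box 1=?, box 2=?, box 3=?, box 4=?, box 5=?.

box 1=5, box 2=1, box 3=3, box 4=4, box 5=2

box 2 has just one choice, so box 2 = 1.
box 4's domain is down to {4}, so box 4 = 4. So box 3, box 5 can't be 4.
That leaves box 3 = 3. So box 1, box 5 can't be 3.
box 5 has just one choice, so box 5 = 2. Eliminate 2 elsewhere: box 1.
box 1's domain is down to {5}, so box 1 = 5.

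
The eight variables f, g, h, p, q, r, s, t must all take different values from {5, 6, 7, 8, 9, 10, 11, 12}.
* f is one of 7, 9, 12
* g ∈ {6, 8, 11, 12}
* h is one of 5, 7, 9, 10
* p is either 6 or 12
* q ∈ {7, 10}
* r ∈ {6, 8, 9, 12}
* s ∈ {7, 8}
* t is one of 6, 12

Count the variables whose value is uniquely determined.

3

The 8 variables draw from only 8 values {5, 6, 7, 8, 9, 10, 11, 12}, so each is used; only h can be 5, hence h = 5.
The 7 still-open variables together cover exactly {6, 7, 8, 9, 10, 11, 12} — 7 values for 7 variables — and 10 appears only in q's list, so q = 10.
The 6 still-open variables draw from only 6 values {6, 7, 8, 9, 11, 12}, so each is used; only g can be 11, hence g = 11.
p and t between them cover only {6, 12} — a naked pair. Remove those values from f, r.
Determined: g=11, h=5, q=10. The other variables each still have more than one consistent value. That makes 3.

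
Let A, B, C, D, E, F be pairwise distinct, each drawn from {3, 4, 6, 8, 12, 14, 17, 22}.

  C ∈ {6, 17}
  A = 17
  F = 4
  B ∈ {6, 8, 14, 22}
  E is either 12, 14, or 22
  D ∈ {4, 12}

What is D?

A has just one choice, so A = 17. Remove 17 from C.
C's domain is down to {6}, so C = 6. So B can't be 6.
F's domain is down to {4}, so F = 4. Remove 4 from D.
So D = 12.

12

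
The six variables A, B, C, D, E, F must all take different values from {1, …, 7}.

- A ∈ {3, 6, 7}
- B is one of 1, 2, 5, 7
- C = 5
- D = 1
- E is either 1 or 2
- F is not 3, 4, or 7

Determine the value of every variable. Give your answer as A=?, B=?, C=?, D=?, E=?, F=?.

A=3, B=7, C=5, D=1, E=2, F=6

C must be 5 (only option left). Remove 5 from B, F.
D must be 1 (only option left). Strike 1 from B, E, F.
That leaves E = 2. Eliminate 2 elsewhere: B, F.
F's domain is down to {6}, so F = 6. Eliminate 6 elsewhere: A.
B's domain is down to {7}, so B = 7. So A can't be 7.
A must be 3 (only option left).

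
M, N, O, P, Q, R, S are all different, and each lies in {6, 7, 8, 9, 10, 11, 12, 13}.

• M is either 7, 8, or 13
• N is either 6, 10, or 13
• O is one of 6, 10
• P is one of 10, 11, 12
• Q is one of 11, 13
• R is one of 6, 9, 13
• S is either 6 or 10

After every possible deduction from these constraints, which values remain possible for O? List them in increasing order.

6, 10

O and S between them cover only {6, 10} — a naked pair. Remove those values from N, P, R.
N must be 13 (only option left). Eliminate 13 elsewhere: M, Q, R.
Q has just one choice, so Q = 11. So P can't be 11.
R has just one choice, so R = 9.
That leaves P = 12.
No further eliminations apply; O can still be any of 6, 10.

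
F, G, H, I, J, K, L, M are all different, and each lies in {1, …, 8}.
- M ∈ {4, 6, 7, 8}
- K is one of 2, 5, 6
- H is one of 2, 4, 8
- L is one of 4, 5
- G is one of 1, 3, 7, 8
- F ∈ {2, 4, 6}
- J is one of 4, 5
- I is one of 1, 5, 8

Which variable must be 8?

The 8 variables draw from only 8 values {1, 2, 3, 4, 5, 6, 7, 8}, so each is used; only G can be 3, hence G = 3.
Among the 7 still-open variables, 1 fits only I (and all 7 values in {1, 2, 4, 5, 6, 7, 8} must be used), so I = 1.
Among the 6 still-open variables, 7 fits only M (and all 6 values in {2, 4, 5, 6, 7, 8} must be used), so M = 7.
Among the 5 still-open variables, 8 fits only H (and all 5 values in {2, 4, 5, 6, 8} must be used), so H = 8.

H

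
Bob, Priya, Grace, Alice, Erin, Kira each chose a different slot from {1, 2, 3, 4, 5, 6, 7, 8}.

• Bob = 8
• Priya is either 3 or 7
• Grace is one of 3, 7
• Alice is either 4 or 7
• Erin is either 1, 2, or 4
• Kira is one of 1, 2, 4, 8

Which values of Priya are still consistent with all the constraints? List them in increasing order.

3, 7

Bob must be 8 (only option left). Eliminate 8 elsewhere: Kira.
Priya and Grace share exactly the 2 values {3, 7}; by pigeonhole those values go to them, so strike 3, 7 from Alice.
Alice has just one choice, so Alice = 4. Strike 4 from Erin, Kira.
No further eliminations apply; Priya can still be any of 3, 7.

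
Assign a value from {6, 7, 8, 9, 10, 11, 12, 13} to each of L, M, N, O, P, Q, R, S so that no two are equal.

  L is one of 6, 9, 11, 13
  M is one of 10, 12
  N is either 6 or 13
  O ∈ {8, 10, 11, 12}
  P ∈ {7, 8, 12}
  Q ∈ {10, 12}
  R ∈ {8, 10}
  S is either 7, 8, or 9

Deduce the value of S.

9

M and Q share exactly the 2 values {10, 12}; by pigeonhole those values go to them, so strike 10, 12 from O, P, R.
R must be 8 (only option left). Strike 8 from O, P, S.
That leaves O = 11. So L can't be 11.
P's domain is down to {7}, so P = 7. Eliminate 7 elsewhere: S.
So S = 9.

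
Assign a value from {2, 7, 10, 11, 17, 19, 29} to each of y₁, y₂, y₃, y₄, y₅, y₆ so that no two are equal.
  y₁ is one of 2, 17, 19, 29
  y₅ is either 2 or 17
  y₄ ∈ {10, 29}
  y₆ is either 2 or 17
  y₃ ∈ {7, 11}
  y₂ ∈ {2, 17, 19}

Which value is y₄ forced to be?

10

The 2 variables y₅ and y₆ are confined to {2, 17}, which locks those values in; drop them from y₁, y₂.
y₂'s domain is down to {19}, so y₂ = 19. Strike 19 from y₁.
y₁ has just one choice, so y₁ = 29. Strike 29 from y₄.
So y₄ = 10.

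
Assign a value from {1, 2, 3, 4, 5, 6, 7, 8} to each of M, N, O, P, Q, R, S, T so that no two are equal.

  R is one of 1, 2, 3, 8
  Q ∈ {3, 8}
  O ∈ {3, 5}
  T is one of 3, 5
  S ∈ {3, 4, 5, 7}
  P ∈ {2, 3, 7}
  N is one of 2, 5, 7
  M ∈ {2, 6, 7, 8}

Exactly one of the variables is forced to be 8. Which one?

Q

Among the 8 variables, 1 fits only R (and all 8 values in {1, 2, 3, 4, 5, 6, 7, 8} must be used), so R = 1.
Among the 7 still-open variables, 4 fits only S (and all 7 values in {2, 3, 4, 5, 6, 7, 8} must be used), so S = 4.
The 6 still-open variables together cover exactly {2, 3, 5, 6, 7, 8} — 6 values for 6 variables — and 6 appears only in M's list, so M = 6.
The 5 still-open variables together cover exactly {2, 3, 5, 7, 8} — 5 values for 5 variables — and 8 appears only in Q's list, so Q = 8.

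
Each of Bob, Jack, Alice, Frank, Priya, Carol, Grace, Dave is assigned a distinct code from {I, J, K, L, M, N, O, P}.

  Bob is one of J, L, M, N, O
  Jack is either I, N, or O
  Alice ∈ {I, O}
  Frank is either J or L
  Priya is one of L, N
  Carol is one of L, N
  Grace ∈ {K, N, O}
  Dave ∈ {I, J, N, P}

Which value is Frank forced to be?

The 8 variables draw from only 8 values {I, J, K, L, M, N, O, P}, so each is used; only Grace can be K, hence Grace = K.
Among the 7 still-open variables, M fits only Bob (and all 7 values in {I, J, L, M, N, O, P} must be used), so Bob = M.
The 6 still-open variables together cover exactly {I, J, L, N, O, P} — 6 values for 6 variables — and P appears only in Dave's list, so Dave = P.
The 5 still-open variables draw from only 5 values {I, J, L, N, O}, so each is used; only Frank can be J, hence Frank = J.

J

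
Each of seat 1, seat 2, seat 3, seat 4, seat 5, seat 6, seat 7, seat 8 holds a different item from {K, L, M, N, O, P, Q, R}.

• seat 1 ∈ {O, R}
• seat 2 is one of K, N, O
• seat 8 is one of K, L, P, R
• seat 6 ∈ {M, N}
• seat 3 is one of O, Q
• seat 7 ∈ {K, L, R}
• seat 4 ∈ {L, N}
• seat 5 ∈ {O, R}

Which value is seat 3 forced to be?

Q

The 8 variables together cover exactly {K, L, M, N, O, P, Q, R} — 8 values for 8 variables — and M appears only in seat 6's list, so seat 6 = M.
Among the 7 still-open variables, P fits only seat 8 (and all 7 values in {K, L, N, O, P, Q, R} must be used), so seat 8 = P.
Among the 6 still-open variables, Q fits only seat 3 (and all 6 values in {K, L, N, O, Q, R} must be used), so seat 3 = Q.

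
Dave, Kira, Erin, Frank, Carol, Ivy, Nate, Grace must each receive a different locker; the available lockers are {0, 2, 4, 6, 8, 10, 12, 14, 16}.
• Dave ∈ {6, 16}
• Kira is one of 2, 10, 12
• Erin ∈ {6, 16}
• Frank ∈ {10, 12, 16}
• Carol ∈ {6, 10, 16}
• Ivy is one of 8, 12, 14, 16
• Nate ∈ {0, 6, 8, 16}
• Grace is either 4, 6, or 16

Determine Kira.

The 2 variables Dave and Erin are confined to {6, 16}, which locks those values in; drop them from Frank, Carol, Ivy, Nate, Grace.
That leaves Carol = 10. Strike 10 from Kira, Frank.
Grace must be 4 (only option left).
Frank must be 12 (only option left). Remove 12 from Kira, Ivy.
So Kira = 2.

2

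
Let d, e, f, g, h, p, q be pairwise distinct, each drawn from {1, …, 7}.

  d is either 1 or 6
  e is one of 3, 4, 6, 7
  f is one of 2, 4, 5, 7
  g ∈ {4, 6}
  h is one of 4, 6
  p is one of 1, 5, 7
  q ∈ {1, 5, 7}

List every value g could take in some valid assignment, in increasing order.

4, 6

Among the 7 variables, 2 fits only f (and all 7 values in {1, 2, 3, 4, 5, 6, 7} must be used), so f = 2.
Among the 6 still-open variables, 3 fits only e (and all 6 values in {1, 3, 4, 5, 6, 7} must be used), so e = 3.
g and h share exactly the 2 values {4, 6}; by pigeonhole those values go to them, so strike 4, 6 from d.
d's domain is down to {1}, so d = 1. Remove 1 from p, q.
No further eliminations apply; g can still be any of 4, 6.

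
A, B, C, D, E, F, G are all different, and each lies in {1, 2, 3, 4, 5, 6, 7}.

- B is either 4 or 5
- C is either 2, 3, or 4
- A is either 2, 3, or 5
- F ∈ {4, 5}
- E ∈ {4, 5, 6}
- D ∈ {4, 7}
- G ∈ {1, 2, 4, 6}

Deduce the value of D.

The 7 variables together cover exactly {1, 2, 3, 4, 5, 6, 7} — 7 values for 7 variables — and 1 appears only in G's list, so G = 1.
Among the 6 still-open variables, 6 fits only E (and all 6 values in {2, 3, 4, 5, 6, 7} must be used), so E = 6.
The 5 still-open variables together cover exactly {2, 3, 4, 5, 7} — 5 values for 5 variables — and 7 appears only in D's list, so D = 7.

7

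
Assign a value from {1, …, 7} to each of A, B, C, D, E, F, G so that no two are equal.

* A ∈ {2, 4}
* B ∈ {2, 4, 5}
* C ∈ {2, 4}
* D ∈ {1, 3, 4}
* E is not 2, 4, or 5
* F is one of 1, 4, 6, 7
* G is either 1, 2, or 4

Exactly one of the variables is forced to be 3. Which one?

The 7 variables together cover exactly {1, 2, 3, 4, 5, 6, 7} — 7 values for 7 variables — and 5 appears only in B's list, so B = 5.
The 2 variables A and C are confined to {2, 4}, which locks those values in; drop them from D, F, G.
That leaves G = 1. Eliminate 1 elsewhere: D, E, F.
So 3 goes to D.

D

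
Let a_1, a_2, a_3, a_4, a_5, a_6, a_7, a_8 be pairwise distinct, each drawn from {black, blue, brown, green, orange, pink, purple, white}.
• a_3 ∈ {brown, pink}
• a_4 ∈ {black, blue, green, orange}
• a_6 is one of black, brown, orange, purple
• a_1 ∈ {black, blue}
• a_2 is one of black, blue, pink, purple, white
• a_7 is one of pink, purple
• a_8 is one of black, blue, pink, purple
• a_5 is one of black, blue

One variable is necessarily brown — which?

a_3

The 8 variables together cover exactly {black, blue, brown, green, orange, pink, purple, white} — 8 values for 8 variables — and green appears only in a_4's list, so a_4 = green.
The 7 still-open variables together cover exactly {black, blue, brown, orange, pink, purple, white} — 7 values for 7 variables — and orange appears only in a_6's list, so a_6 = orange.
The 6 still-open variables together cover exactly {black, blue, brown, pink, purple, white} — 6 values for 6 variables — and brown appears only in a_3's list, so a_3 = brown.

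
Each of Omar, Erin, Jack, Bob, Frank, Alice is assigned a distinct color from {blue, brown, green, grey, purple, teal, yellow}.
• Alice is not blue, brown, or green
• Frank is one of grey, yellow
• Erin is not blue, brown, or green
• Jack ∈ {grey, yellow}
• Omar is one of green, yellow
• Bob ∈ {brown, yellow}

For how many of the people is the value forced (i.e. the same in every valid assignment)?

The 6 variables draw from only 6 values {brown, green, grey, purple, teal, yellow}, so each is used; only Bob can be brown, hence Bob = brown.
Among the 5 still-open variables, green fits only Omar (and all 5 values in {green, grey, purple, teal, yellow} must be used), so Omar = green.
The 2 variables Jack and Frank are confined to {grey, yellow}, which locks those values in; drop them from Erin, Alice.
Determined: Omar=green, Bob=brown. The other people each still have more than one consistent value. That makes 2.

2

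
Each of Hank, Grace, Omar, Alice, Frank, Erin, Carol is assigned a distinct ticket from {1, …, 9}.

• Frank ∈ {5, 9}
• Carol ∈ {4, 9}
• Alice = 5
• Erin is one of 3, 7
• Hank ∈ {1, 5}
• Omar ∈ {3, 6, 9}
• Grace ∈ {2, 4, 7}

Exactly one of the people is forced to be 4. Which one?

Carol

Alice's domain is down to {5}, so Alice = 5. Strike 5 from Hank, Frank.
Frank must be 9 (only option left). Eliminate 9 elsewhere: Omar, Carol.
So 4 goes to Carol.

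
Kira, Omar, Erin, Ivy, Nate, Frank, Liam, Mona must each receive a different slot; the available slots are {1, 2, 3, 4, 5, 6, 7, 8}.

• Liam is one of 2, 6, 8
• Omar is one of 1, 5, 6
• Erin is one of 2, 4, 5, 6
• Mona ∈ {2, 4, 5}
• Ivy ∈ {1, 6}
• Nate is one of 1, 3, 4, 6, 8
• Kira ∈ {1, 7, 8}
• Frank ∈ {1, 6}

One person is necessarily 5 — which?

Omar

Among the 8 variables, 3 fits only Nate (and all 8 values in {1, 2, 3, 4, 5, 6, 7, 8} must be used), so Nate = 3.
The 7 still-open variables together cover exactly {1, 2, 4, 5, 6, 7, 8} — 7 values for 7 variables — and 7 appears only in Kira's list, so Kira = 7.
The 6 still-open variables draw from only 6 values {1, 2, 4, 5, 6, 8}, so each is used; only Liam can be 8, hence Liam = 8.
Ivy and Frank between them cover only {1, 6} — a naked pair. Remove those values from Omar, Erin.
So 5 goes to Omar.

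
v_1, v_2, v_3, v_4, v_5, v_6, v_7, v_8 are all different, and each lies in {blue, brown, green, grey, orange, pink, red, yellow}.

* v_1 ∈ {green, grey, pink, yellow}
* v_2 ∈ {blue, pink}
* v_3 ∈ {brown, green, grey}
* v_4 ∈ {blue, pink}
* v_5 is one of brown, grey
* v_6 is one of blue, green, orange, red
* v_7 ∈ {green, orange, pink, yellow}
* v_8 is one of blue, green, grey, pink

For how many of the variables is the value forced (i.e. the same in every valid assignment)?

The 8 variables together cover exactly {blue, brown, green, grey, orange, pink, red, yellow} — 8 values for 8 variables — and red appears only in v_6's list, so v_6 = red.
The 7 still-open variables draw from only 7 values {blue, brown, green, grey, orange, pink, yellow}, so each is used; only v_7 can be orange, hence v_7 = orange.
The 6 still-open variables draw from only 6 values {blue, brown, green, grey, pink, yellow}, so each is used; only v_1 can be yellow, hence v_1 = yellow.
v_2 and v_4 between them cover only {blue, pink} — a naked pair. Remove those values from v_8.
Determined: v_1=yellow, v_6=red, v_7=orange. The other variables each still have more than one consistent value. That makes 3.

3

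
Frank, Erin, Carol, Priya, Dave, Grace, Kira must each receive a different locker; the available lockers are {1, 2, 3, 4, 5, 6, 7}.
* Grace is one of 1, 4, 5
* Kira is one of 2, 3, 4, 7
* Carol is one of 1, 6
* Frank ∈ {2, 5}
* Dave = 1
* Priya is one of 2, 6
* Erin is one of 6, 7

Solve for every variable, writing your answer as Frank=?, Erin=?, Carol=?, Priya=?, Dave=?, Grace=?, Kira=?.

Dave must be 1 (only option left). Strike 1 from Carol, Grace.
Carol has just one choice, so Carol = 6. Strike 6 from Erin, Priya.
Priya's domain is down to {2}, so Priya = 2. Remove 2 from Frank, Kira.
Frank must be 5 (only option left). Eliminate 5 elsewhere: Grace.
That leaves Erin = 7. Remove 7 from Kira.
Grace has just one choice, so Grace = 4. Eliminate 4 elsewhere: Kira.
Kira's domain is down to {3}, so Kira = 3.

Frank=5, Erin=7, Carol=6, Priya=2, Dave=1, Grace=4, Kira=3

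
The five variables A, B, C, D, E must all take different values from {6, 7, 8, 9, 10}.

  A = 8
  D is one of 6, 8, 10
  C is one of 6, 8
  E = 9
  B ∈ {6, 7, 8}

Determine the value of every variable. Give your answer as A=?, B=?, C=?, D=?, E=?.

A=8, B=7, C=6, D=10, E=9

A's domain is down to {8}, so A = 8. Eliminate 8 elsewhere: B, C, D.
C's domain is down to {6}, so C = 6. Strike 6 from B, D.
That leaves D = 10.
That leaves E = 9.
B's domain is down to {7}, so B = 7.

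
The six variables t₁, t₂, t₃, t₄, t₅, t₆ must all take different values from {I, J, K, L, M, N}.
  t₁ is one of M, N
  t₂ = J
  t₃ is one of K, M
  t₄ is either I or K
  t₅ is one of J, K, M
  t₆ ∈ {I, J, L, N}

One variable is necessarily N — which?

t₁

t₂'s domain is down to {J}, so t₂ = J. Remove J from t₅, t₆.
The 5 still-open variables draw from only 5 values {I, K, L, M, N}, so each is used; only t₆ can be L, hence t₆ = L.
Among the 4 still-open variables, I fits only t₄ (and all 4 values in {I, K, M, N} must be used), so t₄ = I.
The 3 still-open variables draw from only 3 values {K, M, N}, so each is used; only t₁ can be N, hence t₁ = N.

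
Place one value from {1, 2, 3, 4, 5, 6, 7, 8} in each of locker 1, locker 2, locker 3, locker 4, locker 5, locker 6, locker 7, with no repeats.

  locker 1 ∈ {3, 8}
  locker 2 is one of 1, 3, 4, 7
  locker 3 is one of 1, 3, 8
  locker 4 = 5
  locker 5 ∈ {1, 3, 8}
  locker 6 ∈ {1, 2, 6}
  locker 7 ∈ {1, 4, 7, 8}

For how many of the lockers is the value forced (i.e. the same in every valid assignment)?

locker 4's domain is down to {5}, so locker 4 = 5.
The 3 variables locker 1, locker 3, locker 5 are confined to {1, 3, 8}, which locks those values in; drop them from locker 2, locker 6, locker 7.
Determined: locker 4=5. The other lockers each still have more than one consistent value. That makes 1.

1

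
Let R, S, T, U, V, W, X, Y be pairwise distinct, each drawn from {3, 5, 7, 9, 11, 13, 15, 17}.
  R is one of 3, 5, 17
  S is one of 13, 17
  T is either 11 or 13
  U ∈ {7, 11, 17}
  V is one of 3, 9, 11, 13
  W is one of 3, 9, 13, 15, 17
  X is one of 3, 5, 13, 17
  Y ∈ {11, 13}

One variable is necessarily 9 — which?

The 8 variables together cover exactly {3, 5, 7, 9, 11, 13, 15, 17} — 8 values for 8 variables — and 7 appears only in U's list, so U = 7.
The 7 still-open variables together cover exactly {3, 5, 9, 11, 13, 15, 17} — 7 values for 7 variables — and 15 appears only in W's list, so W = 15.
The 6 still-open variables draw from only 6 values {3, 5, 9, 11, 13, 17}, so each is used; only V can be 9, hence V = 9.

V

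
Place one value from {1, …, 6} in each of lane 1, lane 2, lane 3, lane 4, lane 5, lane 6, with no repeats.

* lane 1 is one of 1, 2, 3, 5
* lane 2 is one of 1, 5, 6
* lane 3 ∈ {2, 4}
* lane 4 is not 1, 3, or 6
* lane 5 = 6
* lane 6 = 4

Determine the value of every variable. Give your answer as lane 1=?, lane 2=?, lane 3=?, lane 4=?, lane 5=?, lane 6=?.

lane 1=3, lane 2=1, lane 3=2, lane 4=5, lane 5=6, lane 6=4

lane 5 must be 6 (only option left). Eliminate 6 elsewhere: lane 2.
lane 6's domain is down to {4}, so lane 6 = 4. Remove 4 from lane 3, lane 4.
lane 3's domain is down to {2}, so lane 3 = 2. Remove 2 from lane 1, lane 4.
That leaves lane 4 = 5. Remove 5 from lane 1, lane 2.
lane 2 must be 1 (only option left). Strike 1 from lane 1.
That leaves lane 1 = 3.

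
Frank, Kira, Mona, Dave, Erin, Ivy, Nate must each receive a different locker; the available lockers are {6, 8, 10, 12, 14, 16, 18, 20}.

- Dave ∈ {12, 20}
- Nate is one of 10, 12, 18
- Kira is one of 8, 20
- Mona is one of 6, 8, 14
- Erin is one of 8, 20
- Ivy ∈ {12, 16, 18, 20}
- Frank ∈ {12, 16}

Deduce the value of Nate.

Kira and Erin share exactly the 2 values {8, 20}; by pigeonhole those values go to them, so strike 8, 20 from Mona, Dave, Ivy.
Dave must be 12 (only option left). So Frank, Ivy, Nate can't be 12.
Frank has just one choice, so Frank = 16. Strike 16 from Ivy.
Ivy's domain is down to {18}, so Ivy = 18. So Nate can't be 18.
So Nate = 10.

10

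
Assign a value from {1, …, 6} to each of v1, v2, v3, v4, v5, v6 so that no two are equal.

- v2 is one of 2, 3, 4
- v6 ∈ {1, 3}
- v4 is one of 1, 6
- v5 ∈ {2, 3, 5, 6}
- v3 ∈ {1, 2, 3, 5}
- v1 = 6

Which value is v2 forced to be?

v1's domain is down to {6}, so v1 = 6. So v4, v5 can't be 6.
v4's domain is down to {1}, so v4 = 1. Strike 1 from v3, v6.
v6 has just one choice, so v6 = 3. Eliminate 3 elsewhere: v2, v3, v5.
Among the 3 still-open variables, 4 fits only v2 (and all 3 values in {2, 4, 5} must be used), so v2 = 4.

4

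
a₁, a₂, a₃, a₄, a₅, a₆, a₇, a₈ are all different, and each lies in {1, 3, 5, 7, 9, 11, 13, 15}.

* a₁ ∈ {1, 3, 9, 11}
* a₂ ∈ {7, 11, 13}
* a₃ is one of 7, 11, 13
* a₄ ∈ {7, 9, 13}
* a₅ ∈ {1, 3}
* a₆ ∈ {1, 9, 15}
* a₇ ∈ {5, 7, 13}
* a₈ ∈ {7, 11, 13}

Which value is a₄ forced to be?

Among the 8 variables, 5 fits only a₇ (and all 8 values in {1, 3, 5, 7, 9, 11, 13, 15} must be used), so a₇ = 5.
Among the 7 still-open variables, 15 fits only a₆ (and all 7 values in {1, 3, 7, 9, 11, 13, 15} must be used), so a₆ = 15.
a₂, a₃, a₈ share exactly the 3 values {7, 11, 13}; by pigeonhole those values go to them, so strike 7, 11, 13 from a₁, a₄.
So a₄ = 9.

9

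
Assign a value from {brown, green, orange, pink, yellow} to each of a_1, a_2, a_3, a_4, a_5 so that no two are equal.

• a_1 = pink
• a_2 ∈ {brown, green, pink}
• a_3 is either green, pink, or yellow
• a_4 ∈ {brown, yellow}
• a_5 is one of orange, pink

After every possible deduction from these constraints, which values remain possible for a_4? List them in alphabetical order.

a_1's domain is down to {pink}, so a_1 = pink. So a_2, a_3, a_5 can't be pink.
a_5 must be orange (only option left).
No further eliminations apply; a_4 can still be any of brown, yellow.

brown, yellow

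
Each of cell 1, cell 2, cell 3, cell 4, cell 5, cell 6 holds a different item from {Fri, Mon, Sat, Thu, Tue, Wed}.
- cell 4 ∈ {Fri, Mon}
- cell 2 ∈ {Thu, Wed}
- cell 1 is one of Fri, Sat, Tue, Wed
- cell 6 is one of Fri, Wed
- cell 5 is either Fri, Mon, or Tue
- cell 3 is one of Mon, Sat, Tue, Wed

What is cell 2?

Among the 6 variables, Thu fits only cell 2 (and all 6 values in {Fri, Mon, Sat, Thu, Tue, Wed} must be used), so cell 2 = Thu.

Thu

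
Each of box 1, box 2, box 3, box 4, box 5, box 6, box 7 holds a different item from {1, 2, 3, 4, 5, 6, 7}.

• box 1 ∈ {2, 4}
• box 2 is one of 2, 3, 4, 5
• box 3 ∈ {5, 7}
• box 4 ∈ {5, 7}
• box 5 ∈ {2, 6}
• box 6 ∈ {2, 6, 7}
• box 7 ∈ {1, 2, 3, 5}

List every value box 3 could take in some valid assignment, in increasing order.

Among the 7 variables, 1 fits only box 7 (and all 7 values in {1, 2, 3, 4, 5, 6, 7} must be used), so box 7 = 1.
Among the 6 still-open variables, 3 fits only box 2 (and all 6 values in {2, 3, 4, 5, 6, 7} must be used), so box 2 = 3.
The 5 still-open variables draw from only 5 values {2, 4, 5, 6, 7}, so each is used; only box 1 can be 4, hence box 1 = 4.
box 3 and box 4 share exactly the 2 values {5, 7}; by pigeonhole those values go to them, so strike 5, 7 from box 6.
No further eliminations apply; box 3 can still be any of 5, 7.

5, 7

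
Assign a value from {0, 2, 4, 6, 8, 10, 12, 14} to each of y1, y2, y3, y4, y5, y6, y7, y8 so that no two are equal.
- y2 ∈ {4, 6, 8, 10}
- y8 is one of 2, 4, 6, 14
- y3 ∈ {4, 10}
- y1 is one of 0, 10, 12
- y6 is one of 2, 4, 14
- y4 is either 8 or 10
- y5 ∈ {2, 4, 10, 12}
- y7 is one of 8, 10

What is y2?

6

Among the 8 variables, 0 fits only y1 (and all 8 values in {0, 2, 4, 6, 8, 10, 12, 14} must be used), so y1 = 0.
The 7 still-open variables together cover exactly {2, 4, 6, 8, 10, 12, 14} — 7 values for 7 variables — and 12 appears only in y5's list, so y5 = 12.
y4 and y7 between them cover only {8, 10} — a naked pair. Remove those values from y2, y3.
y3 has just one choice, so y3 = 4. So y2, y6, y8 can't be 4.
So y2 = 6.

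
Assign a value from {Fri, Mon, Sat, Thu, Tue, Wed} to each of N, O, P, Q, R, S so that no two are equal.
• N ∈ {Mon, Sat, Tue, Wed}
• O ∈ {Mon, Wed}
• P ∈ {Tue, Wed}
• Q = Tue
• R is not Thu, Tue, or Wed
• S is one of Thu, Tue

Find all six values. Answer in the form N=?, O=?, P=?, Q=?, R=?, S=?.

N=Sat, O=Mon, P=Wed, Q=Tue, R=Fri, S=Thu

Q has just one choice, so Q = Tue. So N, P, S can't be Tue.
S must be Thu (only option left).
P has just one choice, so P = Wed. Remove Wed from N, O.
That leaves O = Mon. Strike Mon from N, R.
N's domain is down to {Sat}, so N = Sat. Eliminate Sat elsewhere: R.
R has just one choice, so R = Fri.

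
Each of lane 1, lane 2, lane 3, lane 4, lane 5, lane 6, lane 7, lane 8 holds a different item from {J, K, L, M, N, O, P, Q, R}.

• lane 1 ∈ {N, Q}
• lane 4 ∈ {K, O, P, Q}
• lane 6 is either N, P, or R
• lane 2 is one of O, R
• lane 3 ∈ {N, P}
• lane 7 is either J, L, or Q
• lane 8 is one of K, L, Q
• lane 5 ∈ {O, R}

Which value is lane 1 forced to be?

Q

The 8 variables draw from only 8 values {J, K, L, N, O, P, Q, R}, so each is used; only lane 7 can be J, hence lane 7 = J.
Among the 7 still-open variables, L fits only lane 8 (and all 7 values in {K, L, N, O, P, Q, R} must be used), so lane 8 = L.
The 6 still-open variables together cover exactly {K, N, O, P, Q, R} — 6 values for 6 variables — and K appears only in lane 4's list, so lane 4 = K.
Among the 5 still-open variables, Q fits only lane 1 (and all 5 values in {N, O, P, Q, R} must be used), so lane 1 = Q.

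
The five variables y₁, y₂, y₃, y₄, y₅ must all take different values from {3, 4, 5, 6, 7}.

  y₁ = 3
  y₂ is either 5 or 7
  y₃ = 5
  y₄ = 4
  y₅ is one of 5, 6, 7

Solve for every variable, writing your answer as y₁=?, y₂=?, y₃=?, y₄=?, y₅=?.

y₁ must be 3 (only option left).
That leaves y₃ = 5. Remove 5 from y₂, y₅.
y₄ must be 4 (only option left).
y₂'s domain is down to {7}, so y₂ = 7. Strike 7 from y₅.
y₅'s domain is down to {6}, so y₅ = 6.

y₁=3, y₂=7, y₃=5, y₄=4, y₅=6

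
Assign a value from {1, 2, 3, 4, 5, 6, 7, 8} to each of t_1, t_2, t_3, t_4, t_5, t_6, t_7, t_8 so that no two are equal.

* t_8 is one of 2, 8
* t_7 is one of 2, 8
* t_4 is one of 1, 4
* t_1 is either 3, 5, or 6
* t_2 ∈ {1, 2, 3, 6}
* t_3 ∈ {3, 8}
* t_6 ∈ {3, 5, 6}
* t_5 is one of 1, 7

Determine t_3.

3

The 8 variables together cover exactly {1, 2, 3, 4, 5, 6, 7, 8} — 8 values for 8 variables — and 4 appears only in t_4's list, so t_4 = 4.
The 7 still-open variables together cover exactly {1, 2, 3, 5, 6, 7, 8} — 7 values for 7 variables — and 7 appears only in t_5's list, so t_5 = 7.
The 6 still-open variables draw from only 6 values {1, 2, 3, 5, 6, 8}, so each is used; only t_2 can be 1, hence t_2 = 1.
t_7 and t_8 between them cover only {2, 8} — a naked pair. Remove those values from t_3.
So t_3 = 3.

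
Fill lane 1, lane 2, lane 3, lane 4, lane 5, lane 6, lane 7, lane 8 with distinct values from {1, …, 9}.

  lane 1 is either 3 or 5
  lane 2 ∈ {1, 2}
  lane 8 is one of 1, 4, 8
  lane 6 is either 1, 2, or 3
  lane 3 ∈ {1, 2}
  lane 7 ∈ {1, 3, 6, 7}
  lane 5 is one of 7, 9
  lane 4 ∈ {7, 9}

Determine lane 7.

6

lane 2 and lane 3 share exactly the 2 values {1, 2}; by pigeonhole those values go to them, so strike 1, 2 from lane 6, lane 7, lane 8.
lane 6's domain is down to {3}, so lane 6 = 3. Remove 3 from lane 1, lane 7.
lane 1's domain is down to {5}, so lane 1 = 5.
lane 4 and lane 5 share exactly the 2 values {7, 9}; by pigeonhole those values go to them, so strike 7, 9 from lane 7.
So lane 7 = 6.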